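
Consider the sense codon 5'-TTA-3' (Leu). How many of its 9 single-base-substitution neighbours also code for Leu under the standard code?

2

Position 1: CTA → 1 synonymous.
Position 2: none → 0 synonymous.
Position 3: TTG → 1 synonymous.
Total: 1 + 0 + 1 = 2.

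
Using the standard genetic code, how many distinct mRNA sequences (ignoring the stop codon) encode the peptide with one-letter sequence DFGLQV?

768

Asp: 2 codons.
Phe: 2 codons.
Gly: 4 codons.
Leu: 6 codons.
Gln: 2 codons.
Val: 4 codons.
2 × 2 × 4 × 6 × 2 × 4 = 768.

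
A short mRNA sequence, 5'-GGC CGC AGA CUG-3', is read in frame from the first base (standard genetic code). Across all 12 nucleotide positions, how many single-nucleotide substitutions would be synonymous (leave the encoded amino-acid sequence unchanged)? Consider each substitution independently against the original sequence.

12

Codon 1 (GGC, Gly): 3 synonymous substitutions.
Codon 2 (CGC, Arg): 3 synonymous substitutions.
Codon 3 (AGA, Arg): 2 synonymous substitutions.
Codon 4 (CUG, Leu): 4 synonymous substitutions.
Total: 3 + 3 + 2 + 4 = 12.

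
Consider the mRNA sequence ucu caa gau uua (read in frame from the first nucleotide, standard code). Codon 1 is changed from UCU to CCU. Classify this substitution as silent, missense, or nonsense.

Position 1 falls in codon 1: UCU → Ser.
After the substitution the codon is CCU → Pro.
Ser ≠ Pro, so this is a missense mutation.

missense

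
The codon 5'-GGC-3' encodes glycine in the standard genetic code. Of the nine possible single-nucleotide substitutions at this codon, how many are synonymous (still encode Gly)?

3

Position 1: none → 0 synonymous.
Position 2: none → 0 synonymous.
Position 3: GGT, GGA, GGG → 3 synonymous.
Total: 0 + 0 + 3 = 3.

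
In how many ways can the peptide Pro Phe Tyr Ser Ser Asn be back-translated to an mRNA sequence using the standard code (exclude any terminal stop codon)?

1152

Pro: 4 codons.
Phe: 2 codons.
Tyr: 2 codons.
Ser: 6 codons.
Ser: 6 codons.
Asn: 2 codons.
4 × 2 × 2 × 6 × 6 × 2 = 1152.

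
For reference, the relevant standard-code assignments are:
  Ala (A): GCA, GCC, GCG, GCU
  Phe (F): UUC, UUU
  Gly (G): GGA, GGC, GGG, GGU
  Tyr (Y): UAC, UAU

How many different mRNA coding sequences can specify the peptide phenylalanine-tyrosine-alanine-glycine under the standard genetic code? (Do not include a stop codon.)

Phe: 2 codons.
Tyr: 2 codons.
Ala: 4 codons.
Gly: 4 codons.
2 × 2 × 4 × 4 = 64.

64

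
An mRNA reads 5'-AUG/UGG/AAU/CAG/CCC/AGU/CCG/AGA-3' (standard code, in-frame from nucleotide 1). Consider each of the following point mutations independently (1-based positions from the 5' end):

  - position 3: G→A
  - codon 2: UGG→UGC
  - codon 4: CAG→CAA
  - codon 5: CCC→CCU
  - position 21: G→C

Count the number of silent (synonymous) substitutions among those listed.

Codon 1: AUG (Met) → AUA (Ile) — missense.
Codon 2: UGG (Trp) → UGC (Cys) — missense.
Codon 4: CAG (Gln) → CAA (Gln) — synonymous.
Codon 5: CCC (Pro) → CCU (Pro) — synonymous.
Codon 7: CCG (Pro) → CCC (Pro) — synonymous.
Synonymous: 3 of 5.

3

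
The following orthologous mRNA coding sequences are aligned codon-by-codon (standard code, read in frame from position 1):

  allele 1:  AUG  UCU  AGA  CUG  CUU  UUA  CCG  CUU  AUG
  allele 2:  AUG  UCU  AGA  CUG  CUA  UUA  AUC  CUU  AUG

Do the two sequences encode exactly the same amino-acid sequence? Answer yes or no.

Codon 1: AUG Met / AUG Met — identical.
Codon 2: UCU Ser / UCU Ser — identical.
Codon 3: AGA Arg / AGA Arg — identical.
Codon 4: CUG Leu / CUG Leu — identical.
Codon 5: CUU Leu / CUA Leu — synonymous.
Codon 6: UUA Leu / UUA Leu — identical.
Codon 7: CCG Pro / AUC Ile — nonsynonymous.
Codon 8: CUU Leu / CUU Leu — identical.
Codon 9: AUG Met / AUG Met — identical.
Nonsynonymous differences: 1 → different protein.

no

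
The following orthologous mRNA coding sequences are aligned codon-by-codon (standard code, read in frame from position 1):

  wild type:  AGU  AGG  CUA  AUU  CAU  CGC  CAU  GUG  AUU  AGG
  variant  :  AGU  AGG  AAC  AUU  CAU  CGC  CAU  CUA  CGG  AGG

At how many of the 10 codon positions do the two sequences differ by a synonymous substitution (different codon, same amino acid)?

Codon 1: AGU Ser / AGU Ser — identical.
Codon 2: AGG Arg / AGG Arg — identical.
Codon 3: CUA Leu / AAC Asn — nonsynonymous.
Codon 4: AUU Ile / AUU Ile — identical.
Codon 5: CAU His / CAU His — identical.
Codon 6: CGC Arg / CGC Arg — identical.
Codon 7: CAU His / CAU His — identical.
Codon 8: GUG Val / CUA Leu — nonsynonymous.
Codon 9: AUU Ile / CGG Arg — nonsynonymous.
Codon 10: AGG Arg / AGG Arg — identical.
Synonymous differences: 0.

0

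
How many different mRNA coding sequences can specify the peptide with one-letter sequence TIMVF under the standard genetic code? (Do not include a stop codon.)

Thr: 4 codons.
Ile: 3 codons.
Met: 1 codon.
Val: 4 codons.
Phe: 2 codons.
4 × 3 × 1 × 4 × 2 = 96.

96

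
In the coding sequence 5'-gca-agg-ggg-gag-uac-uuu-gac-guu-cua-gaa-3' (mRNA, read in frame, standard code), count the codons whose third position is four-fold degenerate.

Codon 1 GCA (Ala): third position 4-fold.
Codon 2 AGG (Arg): third position 2-fold.
Codon 3 GGG (Gly): third position 4-fold.
Codon 4 GAG (Glu): third position 2-fold.
Codon 5 UAC (Tyr): third position 2-fold.
Codon 6 UUU (Phe): third position 2-fold.
Codon 7 GAC (Asp): third position 2-fold.
Codon 8 GUU (Val): third position 4-fold.
Codon 9 CUA (Leu): third position 4-fold.
Codon 10 GAA (Glu): third position 2-fold.
Four-fold degenerate third positions: 4.

4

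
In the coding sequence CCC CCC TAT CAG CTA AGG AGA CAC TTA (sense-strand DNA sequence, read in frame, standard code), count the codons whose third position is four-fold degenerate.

3

Codon 1 CCC (Pro): third position 4-fold.
Codon 2 CCC (Pro): third position 4-fold.
Codon 3 TAT (Tyr): third position 2-fold.
Codon 4 CAG (Gln): third position 2-fold.
Codon 5 CTA (Leu): third position 4-fold.
Codon 6 AGG (Arg): third position 2-fold.
Codon 7 AGA (Arg): third position 2-fold.
Codon 8 CAC (His): third position 2-fold.
Codon 9 TTA (Leu): third position 2-fold.
Four-fold degenerate third positions: 3.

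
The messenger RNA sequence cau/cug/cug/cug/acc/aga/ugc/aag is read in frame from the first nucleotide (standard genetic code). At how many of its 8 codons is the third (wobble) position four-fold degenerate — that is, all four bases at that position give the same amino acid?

4

Codon 1 CAU (His): third position 2-fold.
Codon 2 CUG (Leu): third position 4-fold.
Codon 3 CUG (Leu): third position 4-fold.
Codon 4 CUG (Leu): third position 4-fold.
Codon 5 ACC (Thr): third position 4-fold.
Codon 6 AGA (Arg): third position 2-fold.
Codon 7 UGC (Cys): third position 2-fold.
Codon 8 AAG (Lys): third position 2-fold.
Four-fold degenerate third positions: 4.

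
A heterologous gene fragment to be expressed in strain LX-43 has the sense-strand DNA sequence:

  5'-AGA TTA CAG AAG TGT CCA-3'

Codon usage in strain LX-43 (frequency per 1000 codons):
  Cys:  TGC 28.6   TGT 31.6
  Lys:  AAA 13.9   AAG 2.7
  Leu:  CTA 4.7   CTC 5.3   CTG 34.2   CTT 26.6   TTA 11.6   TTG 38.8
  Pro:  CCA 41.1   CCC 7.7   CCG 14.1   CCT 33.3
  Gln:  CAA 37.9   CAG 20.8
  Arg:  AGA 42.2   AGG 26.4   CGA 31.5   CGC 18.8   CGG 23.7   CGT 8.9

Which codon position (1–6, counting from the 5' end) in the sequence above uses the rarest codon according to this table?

4

Codon 1 AGA (Arg): 42.2 per 1000.
Codon 2 TTA (Leu): 11.6 per 1000.
Codon 3 CAG (Gln): 20.8 per 1000.
Codon 4 AAG (Lys): 2.7 per 1000.
Codon 5 TGT (Cys): 31.6 per 1000.
Codon 6 CCA (Pro): 41.1 per 1000.
Lowest frequency is 2.7 at codon 4.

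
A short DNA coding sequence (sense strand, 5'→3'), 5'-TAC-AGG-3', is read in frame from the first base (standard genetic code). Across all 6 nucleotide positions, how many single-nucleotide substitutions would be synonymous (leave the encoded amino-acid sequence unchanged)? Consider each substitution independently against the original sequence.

Codon 1 (TAC, Tyr): 1 synonymous substitution.
Codon 2 (AGG, Arg): 2 synonymous substitutions.
Total: 1 + 2 = 3.

3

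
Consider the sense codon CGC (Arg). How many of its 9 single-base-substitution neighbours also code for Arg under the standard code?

Position 1: none → 0 synonymous.
Position 2: none → 0 synonymous.
Position 3: CGT, CGA, CGG → 3 synonymous.
Total: 0 + 0 + 3 = 3.

3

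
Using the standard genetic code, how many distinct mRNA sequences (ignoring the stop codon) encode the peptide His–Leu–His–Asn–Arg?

His: 2 codons.
Leu: 6 codons.
His: 2 codons.
Asn: 2 codons.
Arg: 6 codons.
2 × 6 × 2 × 2 × 6 = 288.

288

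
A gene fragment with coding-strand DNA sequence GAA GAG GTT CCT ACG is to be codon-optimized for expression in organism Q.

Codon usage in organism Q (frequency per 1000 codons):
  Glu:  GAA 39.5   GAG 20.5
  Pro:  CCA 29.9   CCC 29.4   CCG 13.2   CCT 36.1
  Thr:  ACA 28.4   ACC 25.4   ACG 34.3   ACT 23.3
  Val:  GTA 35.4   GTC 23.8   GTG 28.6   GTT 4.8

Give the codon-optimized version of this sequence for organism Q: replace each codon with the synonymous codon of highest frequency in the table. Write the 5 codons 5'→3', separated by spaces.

GAA GAA GTA CCT ACG

Codon 1 (Glu): best is GAA at 39.5.
Codon 2 (Glu): best is GAA at 39.5.
Codon 3 (Val): best is GTA at 35.4.
Codon 4 (Pro): best is CCT at 36.1.
Codon 5 (Thr): best is ACG at 34.3.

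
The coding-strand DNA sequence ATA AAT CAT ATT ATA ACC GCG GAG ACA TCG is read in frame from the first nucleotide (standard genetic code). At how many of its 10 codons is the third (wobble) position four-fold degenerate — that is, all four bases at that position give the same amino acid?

4

Codon 1 ATA (Ile): third position 3-fold.
Codon 2 AAT (Asn): third position 2-fold.
Codon 3 CAT (His): third position 2-fold.
Codon 4 ATT (Ile): third position 3-fold.
Codon 5 ATA (Ile): third position 3-fold.
Codon 6 ACC (Thr): third position 4-fold.
Codon 7 GCG (Ala): third position 4-fold.
Codon 8 GAG (Glu): third position 2-fold.
Codon 9 ACA (Thr): third position 4-fold.
Codon 10 TCG (Ser): third position 4-fold.
Four-fold degenerate third positions: 4.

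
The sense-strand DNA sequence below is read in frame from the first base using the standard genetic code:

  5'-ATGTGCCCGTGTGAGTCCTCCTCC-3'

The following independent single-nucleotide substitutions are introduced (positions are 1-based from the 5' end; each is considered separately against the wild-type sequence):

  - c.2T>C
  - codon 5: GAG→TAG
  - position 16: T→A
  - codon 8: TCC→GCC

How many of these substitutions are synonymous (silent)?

0

Codon 1: ATG (Met) → ACG (Thr) — missense.
Codon 5: GAG (Glu) → TAG (Stop) — nonsense.
Codon 6: TCC (Ser) → ACC (Thr) — missense.
Codon 8: TCC (Ser) → GCC (Ala) — missense.
Synonymous: 0 of 4.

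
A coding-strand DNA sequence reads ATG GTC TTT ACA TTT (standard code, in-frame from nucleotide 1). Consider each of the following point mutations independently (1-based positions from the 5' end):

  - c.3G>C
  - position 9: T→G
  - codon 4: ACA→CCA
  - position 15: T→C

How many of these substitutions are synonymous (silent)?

Codon 1: ATG (Met) → ATC (Ile) — missense.
Codon 3: TTT (Phe) → TTG (Leu) — missense.
Codon 4: ACA (Thr) → CCA (Pro) — missense.
Codon 5: TTT (Phe) → TTC (Phe) — synonymous.
Synonymous: 1 of 4.

1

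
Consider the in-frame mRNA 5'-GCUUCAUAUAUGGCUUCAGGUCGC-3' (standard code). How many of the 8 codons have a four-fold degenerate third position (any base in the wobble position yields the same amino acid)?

6

Codon 1 GCU (Ala): third position 4-fold.
Codon 2 UCA (Ser): third position 4-fold.
Codon 3 UAU (Tyr): third position 2-fold.
Codon 4 AUG (Met): third position 1-fold.
Codon 5 GCU (Ala): third position 4-fold.
Codon 6 UCA (Ser): third position 4-fold.
Codon 7 GGU (Gly): third position 4-fold.
Codon 8 CGC (Arg): third position 4-fold.
Four-fold degenerate third positions: 6.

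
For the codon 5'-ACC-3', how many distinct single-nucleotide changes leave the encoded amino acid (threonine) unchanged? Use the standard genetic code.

3

Position 1: none → 0 synonymous.
Position 2: none → 0 synonymous.
Position 3: ACU, ACA, ACG → 3 synonymous.
Total: 0 + 0 + 3 = 3.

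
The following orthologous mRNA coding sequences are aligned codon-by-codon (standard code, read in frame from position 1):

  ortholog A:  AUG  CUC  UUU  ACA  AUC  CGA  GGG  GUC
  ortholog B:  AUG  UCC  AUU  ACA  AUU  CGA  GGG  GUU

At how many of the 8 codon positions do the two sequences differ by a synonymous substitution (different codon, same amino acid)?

2

Codon 1: AUG Met / AUG Met — identical.
Codon 2: CUC Leu / UCC Ser — nonsynonymous.
Codon 3: UUU Phe / AUU Ile — nonsynonymous.
Codon 4: ACA Thr / ACA Thr — identical.
Codon 5: AUC Ile / AUU Ile — synonymous.
Codon 6: CGA Arg / CGA Arg — identical.
Codon 7: GGG Gly / GGG Gly — identical.
Codon 8: GUC Val / GUU Val — synonymous.
Synonymous differences: 2.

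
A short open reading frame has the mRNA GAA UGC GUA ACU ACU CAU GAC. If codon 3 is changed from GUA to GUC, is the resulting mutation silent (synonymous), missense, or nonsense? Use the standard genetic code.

silent

Position 9 falls in codon 3: GUA → Val.
After the substitution the codon is GUC → Val.
Both encode Val, so the change is synonymous.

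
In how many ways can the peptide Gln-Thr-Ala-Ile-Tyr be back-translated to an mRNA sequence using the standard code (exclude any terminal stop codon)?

Gln: 2 codons.
Thr: 4 codons.
Ala: 4 codons.
Ile: 3 codons.
Tyr: 2 codons.
2 × 4 × 4 × 3 × 2 = 192.

192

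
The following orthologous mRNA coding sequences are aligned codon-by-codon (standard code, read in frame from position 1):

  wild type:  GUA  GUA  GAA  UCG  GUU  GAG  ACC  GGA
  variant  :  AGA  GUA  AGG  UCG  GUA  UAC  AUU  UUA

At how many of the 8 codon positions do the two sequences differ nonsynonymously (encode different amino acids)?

Codon 1: GUA Val / AGA Arg — nonsynonymous.
Codon 2: GUA Val / GUA Val — identical.
Codon 3: GAA Glu / AGG Arg — nonsynonymous.
Codon 4: UCG Ser / UCG Ser — identical.
Codon 5: GUU Val / GUA Val — synonymous.
Codon 6: GAG Glu / UAC Tyr — nonsynonymous.
Codon 7: ACC Thr / AUU Ile — nonsynonymous.
Codon 8: GGA Gly / UUA Leu — nonsynonymous.
Nonsynonymous differences: 5.

5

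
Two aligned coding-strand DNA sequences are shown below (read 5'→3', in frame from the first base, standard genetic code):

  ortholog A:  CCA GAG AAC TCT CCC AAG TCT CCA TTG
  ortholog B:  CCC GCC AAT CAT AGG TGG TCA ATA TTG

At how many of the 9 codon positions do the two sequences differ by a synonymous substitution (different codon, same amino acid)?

3

Codon 1: CCA Pro / CCC Pro — synonymous.
Codon 2: GAG Glu / GCC Ala — nonsynonymous.
Codon 3: AAC Asn / AAT Asn — synonymous.
Codon 4: TCT Ser / CAT His — nonsynonymous.
Codon 5: CCC Pro / AGG Arg — nonsynonymous.
Codon 6: AAG Lys / TGG Trp — nonsynonymous.
Codon 7: TCT Ser / TCA Ser — synonymous.
Codon 8: CCA Pro / ATA Ile — nonsynonymous.
Codon 9: TTG Leu / TTG Leu — identical.
Synonymous differences: 3.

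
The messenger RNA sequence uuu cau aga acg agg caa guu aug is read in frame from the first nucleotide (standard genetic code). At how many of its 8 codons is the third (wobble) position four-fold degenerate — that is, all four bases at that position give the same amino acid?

2

Codon 1 UUU (Phe): third position 2-fold.
Codon 2 CAU (His): third position 2-fold.
Codon 3 AGA (Arg): third position 2-fold.
Codon 4 ACG (Thr): third position 4-fold.
Codon 5 AGG (Arg): third position 2-fold.
Codon 6 CAA (Gln): third position 2-fold.
Codon 7 GUU (Val): third position 4-fold.
Codon 8 AUG (Met): third position 1-fold.
Four-fold degenerate third positions: 2.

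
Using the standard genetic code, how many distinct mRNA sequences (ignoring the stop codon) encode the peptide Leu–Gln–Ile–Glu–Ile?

Leu: 6 codons.
Gln: 2 codons.
Ile: 3 codons.
Glu: 2 codons.
Ile: 3 codons.
6 × 2 × 3 × 2 × 3 = 216.

216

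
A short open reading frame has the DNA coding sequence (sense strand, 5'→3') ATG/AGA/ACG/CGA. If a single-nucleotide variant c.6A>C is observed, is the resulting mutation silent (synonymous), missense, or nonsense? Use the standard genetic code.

Position 6 falls in codon 2: AGA → Arg.
After the substitution the codon is AGC → Ser.
Arg ≠ Ser, so this is a missense mutation.

missense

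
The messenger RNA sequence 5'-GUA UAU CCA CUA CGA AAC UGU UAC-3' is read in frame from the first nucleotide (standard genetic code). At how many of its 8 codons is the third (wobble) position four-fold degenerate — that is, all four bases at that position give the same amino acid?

Codon 1 GUA (Val): third position 4-fold.
Codon 2 UAU (Tyr): third position 2-fold.
Codon 3 CCA (Pro): third position 4-fold.
Codon 4 CUA (Leu): third position 4-fold.
Codon 5 CGA (Arg): third position 4-fold.
Codon 6 AAC (Asn): third position 2-fold.
Codon 7 UGU (Cys): third position 2-fold.
Codon 8 UAC (Tyr): third position 2-fold.
Four-fold degenerate third positions: 4.

4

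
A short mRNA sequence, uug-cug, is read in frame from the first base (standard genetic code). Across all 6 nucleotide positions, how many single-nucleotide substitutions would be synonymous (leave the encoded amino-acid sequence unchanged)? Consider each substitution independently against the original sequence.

Codon 1 (UUG, Leu): 2 synonymous substitutions.
Codon 2 (CUG, Leu): 4 synonymous substitutions.
Total: 2 + 4 = 6.

6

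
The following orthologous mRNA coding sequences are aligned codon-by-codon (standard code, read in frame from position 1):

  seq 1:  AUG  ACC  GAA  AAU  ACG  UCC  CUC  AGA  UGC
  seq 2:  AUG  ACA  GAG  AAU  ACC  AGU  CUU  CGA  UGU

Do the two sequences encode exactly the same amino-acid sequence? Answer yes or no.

yes

Codon 1: AUG Met / AUG Met — identical.
Codon 2: ACC Thr / ACA Thr — synonymous.
Codon 3: GAA Glu / GAG Glu — synonymous.
Codon 4: AAU Asn / AAU Asn — identical.
Codon 5: ACG Thr / ACC Thr — synonymous.
Codon 6: UCC Ser / AGU Ser — synonymous.
Codon 7: CUC Leu / CUU Leu — synonymous.
Codon 8: AGA Arg / CGA Arg — synonymous.
Codon 9: UGC Cys / UGU Cys — synonymous.
Nonsynonymous differences: 0 → same protein.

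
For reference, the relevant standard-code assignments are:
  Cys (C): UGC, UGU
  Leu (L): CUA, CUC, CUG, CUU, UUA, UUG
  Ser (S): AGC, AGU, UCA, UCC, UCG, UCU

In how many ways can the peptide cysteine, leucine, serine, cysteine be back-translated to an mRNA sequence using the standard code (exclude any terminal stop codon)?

Cys: 2 codons.
Leu: 6 codons.
Ser: 6 codons.
Cys: 2 codons.
2 × 6 × 6 × 2 = 144.

144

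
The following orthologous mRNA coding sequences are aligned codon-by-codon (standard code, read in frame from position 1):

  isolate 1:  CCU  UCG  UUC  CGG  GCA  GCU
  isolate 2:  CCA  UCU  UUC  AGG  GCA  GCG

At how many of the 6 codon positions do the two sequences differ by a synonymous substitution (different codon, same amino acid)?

Codon 1: CCU Pro / CCA Pro — synonymous.
Codon 2: UCG Ser / UCU Ser — synonymous.
Codon 3: UUC Phe / UUC Phe — identical.
Codon 4: CGG Arg / AGG Arg — synonymous.
Codon 5: GCA Ala / GCA Ala — identical.
Codon 6: GCU Ala / GCG Ala — synonymous.
Synonymous differences: 4.

4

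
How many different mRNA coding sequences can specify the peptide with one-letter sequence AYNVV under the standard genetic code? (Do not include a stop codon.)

256

Ala: 4 codons.
Tyr: 2 codons.
Asn: 2 codons.
Val: 4 codons.
Val: 4 codons.
4 × 2 × 2 × 4 × 4 = 256.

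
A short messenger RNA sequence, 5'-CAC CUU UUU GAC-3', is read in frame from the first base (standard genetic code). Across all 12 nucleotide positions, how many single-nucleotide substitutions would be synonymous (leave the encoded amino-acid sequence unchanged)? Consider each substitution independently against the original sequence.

6

Codon 1 (CAC, His): 1 synonymous substitution.
Codon 2 (CUU, Leu): 3 synonymous substitutions.
Codon 3 (UUU, Phe): 1 synonymous substitution.
Codon 4 (GAC, Asp): 1 synonymous substitution.
Total: 1 + 3 + 1 + 1 = 6.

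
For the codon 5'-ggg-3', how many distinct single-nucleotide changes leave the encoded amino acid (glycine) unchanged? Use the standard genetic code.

Position 1: none → 0 synonymous.
Position 2: none → 0 synonymous.
Position 3: GGU, GGC, GGA → 3 synonymous.
Total: 0 + 0 + 3 = 3.

3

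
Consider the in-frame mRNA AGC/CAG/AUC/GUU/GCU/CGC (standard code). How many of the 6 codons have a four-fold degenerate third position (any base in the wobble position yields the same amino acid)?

3

Codon 1 AGC (Ser): third position 2-fold.
Codon 2 CAG (Gln): third position 2-fold.
Codon 3 AUC (Ile): third position 3-fold.
Codon 4 GUU (Val): third position 4-fold.
Codon 5 GCU (Ala): third position 4-fold.
Codon 6 CGC (Arg): third position 4-fold.
Four-fold degenerate third positions: 3.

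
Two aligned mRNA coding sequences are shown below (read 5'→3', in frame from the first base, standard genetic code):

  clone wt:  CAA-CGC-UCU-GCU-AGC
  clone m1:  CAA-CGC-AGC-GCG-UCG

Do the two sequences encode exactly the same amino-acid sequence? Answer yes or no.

yes

Codon 1: CAA Gln / CAA Gln — identical.
Codon 2: CGC Arg / CGC Arg — identical.
Codon 3: UCU Ser / AGC Ser — synonymous.
Codon 4: GCU Ala / GCG Ala — synonymous.
Codon 5: AGC Ser / UCG Ser — synonymous.
Nonsynonymous differences: 0 → same protein.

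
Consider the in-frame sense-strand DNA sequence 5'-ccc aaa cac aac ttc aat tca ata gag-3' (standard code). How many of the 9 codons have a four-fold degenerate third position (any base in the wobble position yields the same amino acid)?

Codon 1 CCC (Pro): third position 4-fold.
Codon 2 AAA (Lys): third position 2-fold.
Codon 3 CAC (His): third position 2-fold.
Codon 4 AAC (Asn): third position 2-fold.
Codon 5 TTC (Phe): third position 2-fold.
Codon 6 AAT (Asn): third position 2-fold.
Codon 7 TCA (Ser): third position 4-fold.
Codon 8 ATA (Ile): third position 3-fold.
Codon 9 GAG (Glu): third position 2-fold.
Four-fold degenerate third positions: 2.

2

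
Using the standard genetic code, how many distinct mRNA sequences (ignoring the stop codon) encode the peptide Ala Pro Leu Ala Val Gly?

Ala: 4 codons.
Pro: 4 codons.
Leu: 6 codons.
Ala: 4 codons.
Val: 4 codons.
Gly: 4 codons.
4 × 4 × 6 × 4 × 4 × 4 = 6144.

6144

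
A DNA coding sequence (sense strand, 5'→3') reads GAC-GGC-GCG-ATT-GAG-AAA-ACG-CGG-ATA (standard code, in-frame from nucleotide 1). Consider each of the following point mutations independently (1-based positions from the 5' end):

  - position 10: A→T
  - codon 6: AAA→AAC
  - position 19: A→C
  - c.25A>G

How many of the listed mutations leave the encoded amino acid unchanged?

Codon 4: ATT (Ile) → TTT (Phe) — missense.
Codon 6: AAA (Lys) → AAC (Asn) — missense.
Codon 7: ACG (Thr) → CCG (Pro) — missense.
Codon 9: ATA (Ile) → GTA (Val) — missense.
Synonymous: 0 of 4.

0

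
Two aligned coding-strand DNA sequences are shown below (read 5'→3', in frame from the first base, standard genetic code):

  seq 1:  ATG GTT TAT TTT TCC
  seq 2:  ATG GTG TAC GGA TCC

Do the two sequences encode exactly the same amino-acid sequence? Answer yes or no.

no

Codon 1: ATG Met / ATG Met — identical.
Codon 2: GTT Val / GTG Val — synonymous.
Codon 3: TAT Tyr / TAC Tyr — synonymous.
Codon 4: TTT Phe / GGA Gly — nonsynonymous.
Codon 5: TCC Ser / TCC Ser — identical.
Nonsynonymous differences: 1 → different protein.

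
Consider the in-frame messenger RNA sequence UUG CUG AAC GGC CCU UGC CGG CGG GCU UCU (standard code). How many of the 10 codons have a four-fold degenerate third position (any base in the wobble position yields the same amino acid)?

Codon 1 UUG (Leu): third position 2-fold.
Codon 2 CUG (Leu): third position 4-fold.
Codon 3 AAC (Asn): third position 2-fold.
Codon 4 GGC (Gly): third position 4-fold.
Codon 5 CCU (Pro): third position 4-fold.
Codon 6 UGC (Cys): third position 2-fold.
Codon 7 CGG (Arg): third position 4-fold.
Codon 8 CGG (Arg): third position 4-fold.
Codon 9 GCU (Ala): third position 4-fold.
Codon 10 UCU (Ser): third position 4-fold.
Four-fold degenerate third positions: 7.

7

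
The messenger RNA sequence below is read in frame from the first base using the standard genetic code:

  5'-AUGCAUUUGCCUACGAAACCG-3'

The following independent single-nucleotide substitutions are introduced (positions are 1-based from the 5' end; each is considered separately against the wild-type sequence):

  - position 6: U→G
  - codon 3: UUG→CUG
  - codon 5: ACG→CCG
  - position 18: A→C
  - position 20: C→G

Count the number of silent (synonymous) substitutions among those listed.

Codon 2: CAU (His) → CAG (Gln) — missense.
Codon 3: UUG (Leu) → CUG (Leu) — synonymous.
Codon 5: ACG (Thr) → CCG (Pro) — missense.
Codon 6: AAA (Lys) → AAC (Asn) — missense.
Codon 7: CCG (Pro) → CGG (Arg) — missense.
Synonymous: 1 of 5.

1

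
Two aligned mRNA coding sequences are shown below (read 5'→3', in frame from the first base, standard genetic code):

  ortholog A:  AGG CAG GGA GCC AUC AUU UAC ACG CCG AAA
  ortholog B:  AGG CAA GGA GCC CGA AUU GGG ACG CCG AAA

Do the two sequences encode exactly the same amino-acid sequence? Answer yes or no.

Codon 1: AGG Arg / AGG Arg — identical.
Codon 2: CAG Gln / CAA Gln — synonymous.
Codon 3: GGA Gly / GGA Gly — identical.
Codon 4: GCC Ala / GCC Ala — identical.
Codon 5: AUC Ile / CGA Arg — nonsynonymous.
Codon 6: AUU Ile / AUU Ile — identical.
Codon 7: UAC Tyr / GGG Gly — nonsynonymous.
Codon 8: ACG Thr / ACG Thr — identical.
Codon 9: CCG Pro / CCG Pro — identical.
Codon 10: AAA Lys / AAA Lys — identical.
Nonsynonymous differences: 2 → different protein.

no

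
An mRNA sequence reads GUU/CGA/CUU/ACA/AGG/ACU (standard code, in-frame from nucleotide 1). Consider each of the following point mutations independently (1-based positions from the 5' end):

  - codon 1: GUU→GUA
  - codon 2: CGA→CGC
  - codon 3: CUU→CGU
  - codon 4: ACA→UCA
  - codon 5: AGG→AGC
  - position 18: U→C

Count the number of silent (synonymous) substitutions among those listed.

Codon 1: GUU (Val) → GUA (Val) — synonymous.
Codon 2: CGA (Arg) → CGC (Arg) — synonymous.
Codon 3: CUU (Leu) → CGU (Arg) — missense.
Codon 4: ACA (Thr) → UCA (Ser) — missense.
Codon 5: AGG (Arg) → AGC (Ser) — missense.
Codon 6: ACU (Thr) → ACC (Thr) — synonymous.
Synonymous: 3 of 6.

3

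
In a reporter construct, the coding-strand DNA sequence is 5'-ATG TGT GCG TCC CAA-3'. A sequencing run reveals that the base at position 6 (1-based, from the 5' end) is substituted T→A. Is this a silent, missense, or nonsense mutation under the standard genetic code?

Position 6 falls in codon 2: TGT → Cys.
After the substitution the codon is TGA → Stop.
The new codon is a stop codon, so this is a nonsense mutation.

nonsense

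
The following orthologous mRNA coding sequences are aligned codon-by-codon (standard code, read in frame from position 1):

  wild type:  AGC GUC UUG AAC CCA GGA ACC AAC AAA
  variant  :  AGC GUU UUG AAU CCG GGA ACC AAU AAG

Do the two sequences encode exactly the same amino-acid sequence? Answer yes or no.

yes

Codon 1: AGC Ser / AGC Ser — identical.
Codon 2: GUC Val / GUU Val — synonymous.
Codon 3: UUG Leu / UUG Leu — identical.
Codon 4: AAC Asn / AAU Asn — synonymous.
Codon 5: CCA Pro / CCG Pro — synonymous.
Codon 6: GGA Gly / GGA Gly — identical.
Codon 7: ACC Thr / ACC Thr — identical.
Codon 8: AAC Asn / AAU Asn — synonymous.
Codon 9: AAA Lys / AAG Lys — synonymous.
Nonsynonymous differences: 0 → same protein.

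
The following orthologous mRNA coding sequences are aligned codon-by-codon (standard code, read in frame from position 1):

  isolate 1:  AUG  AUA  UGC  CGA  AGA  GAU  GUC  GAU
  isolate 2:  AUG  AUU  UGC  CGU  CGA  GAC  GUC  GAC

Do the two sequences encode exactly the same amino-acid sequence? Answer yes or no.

yes

Codon 1: AUG Met / AUG Met — identical.
Codon 2: AUA Ile / AUU Ile — synonymous.
Codon 3: UGC Cys / UGC Cys — identical.
Codon 4: CGA Arg / CGU Arg — synonymous.
Codon 5: AGA Arg / CGA Arg — synonymous.
Codon 6: GAU Asp / GAC Asp — synonymous.
Codon 7: GUC Val / GUC Val — identical.
Codon 8: GAU Asp / GAC Asp — synonymous.
Nonsynonymous differences: 0 → same protein.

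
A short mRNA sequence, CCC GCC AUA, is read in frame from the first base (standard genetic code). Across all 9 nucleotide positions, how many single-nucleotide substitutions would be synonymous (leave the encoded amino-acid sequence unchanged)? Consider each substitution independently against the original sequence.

8

Codon 1 (CCC, Pro): 3 synonymous substitutions.
Codon 2 (GCC, Ala): 3 synonymous substitutions.
Codon 3 (AUA, Ile): 2 synonymous substitutions.
Total: 3 + 3 + 2 = 8.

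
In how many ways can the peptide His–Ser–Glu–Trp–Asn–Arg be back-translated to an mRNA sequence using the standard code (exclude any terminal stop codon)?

288

His: 2 codons.
Ser: 6 codons.
Glu: 2 codons.
Trp: 1 codon.
Asn: 2 codons.
Arg: 6 codons.
2 × 6 × 2 × 1 × 2 × 6 = 288.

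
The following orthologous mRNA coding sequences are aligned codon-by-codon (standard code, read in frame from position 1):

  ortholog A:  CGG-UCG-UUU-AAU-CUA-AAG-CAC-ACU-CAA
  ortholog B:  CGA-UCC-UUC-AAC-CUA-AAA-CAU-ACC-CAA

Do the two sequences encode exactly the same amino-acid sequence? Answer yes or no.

Codon 1: CGG Arg / CGA Arg — synonymous.
Codon 2: UCG Ser / UCC Ser — synonymous.
Codon 3: UUU Phe / UUC Phe — synonymous.
Codon 4: AAU Asn / AAC Asn — synonymous.
Codon 5: CUA Leu / CUA Leu — identical.
Codon 6: AAG Lys / AAA Lys — synonymous.
Codon 7: CAC His / CAU His — synonymous.
Codon 8: ACU Thr / ACC Thr — synonymous.
Codon 9: CAA Gln / CAA Gln — identical.
Nonsynonymous differences: 0 → same protein.

yes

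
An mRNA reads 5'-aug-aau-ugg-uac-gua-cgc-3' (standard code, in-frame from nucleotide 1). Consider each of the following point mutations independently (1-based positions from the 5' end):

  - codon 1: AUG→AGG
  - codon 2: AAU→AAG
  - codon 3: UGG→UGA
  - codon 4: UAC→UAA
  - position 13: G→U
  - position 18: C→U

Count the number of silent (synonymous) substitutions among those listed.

1

Codon 1: AUG (Met) → AGG (Arg) — missense.
Codon 2: AAU (Asn) → AAG (Lys) — missense.
Codon 3: UGG (Trp) → UGA (Stop) — nonsense.
Codon 4: UAC (Tyr) → UAA (Stop) — nonsense.
Codon 5: GUA (Val) → UUA (Leu) — missense.
Codon 6: CGC (Arg) → CGU (Arg) — synonymous.
Synonymous: 1 of 6.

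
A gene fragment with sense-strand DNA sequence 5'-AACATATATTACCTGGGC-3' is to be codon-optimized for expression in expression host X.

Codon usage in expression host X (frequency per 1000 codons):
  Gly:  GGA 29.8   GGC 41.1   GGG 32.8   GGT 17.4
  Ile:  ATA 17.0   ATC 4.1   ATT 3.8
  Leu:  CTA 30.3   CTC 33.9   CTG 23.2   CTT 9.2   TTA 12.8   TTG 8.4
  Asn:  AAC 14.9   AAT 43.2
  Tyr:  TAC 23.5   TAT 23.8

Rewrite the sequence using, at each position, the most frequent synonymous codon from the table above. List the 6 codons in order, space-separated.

AAT ATA TAT TAT CTC GGC

Codon 1 (Asn): best is AAT at 43.2.
Codon 2 (Ile): best is ATA at 17.0.
Codon 3 (Tyr): best is TAT at 23.8.
Codon 4 (Tyr): best is TAT at 23.8.
Codon 5 (Leu): best is CTC at 33.9.
Codon 6 (Gly): best is GGC at 41.1.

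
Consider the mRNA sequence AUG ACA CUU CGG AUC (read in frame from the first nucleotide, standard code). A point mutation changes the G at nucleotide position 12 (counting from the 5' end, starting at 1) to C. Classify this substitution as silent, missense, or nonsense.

silent

Position 12 falls in codon 4: CGG → Arg.
After the substitution the codon is CGC → Arg.
Both encode Arg, so the change is synonymous.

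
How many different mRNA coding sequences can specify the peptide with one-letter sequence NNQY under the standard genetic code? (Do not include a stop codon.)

16

Asn: 2 codons.
Asn: 2 codons.
Gln: 2 codons.
Tyr: 2 codons.
2 × 2 × 2 × 2 = 16.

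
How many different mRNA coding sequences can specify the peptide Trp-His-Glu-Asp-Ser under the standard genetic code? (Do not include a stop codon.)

48

Trp: 1 codon.
His: 2 codons.
Glu: 2 codons.
Asp: 2 codons.
Ser: 6 codons.
1 × 2 × 2 × 2 × 6 = 48.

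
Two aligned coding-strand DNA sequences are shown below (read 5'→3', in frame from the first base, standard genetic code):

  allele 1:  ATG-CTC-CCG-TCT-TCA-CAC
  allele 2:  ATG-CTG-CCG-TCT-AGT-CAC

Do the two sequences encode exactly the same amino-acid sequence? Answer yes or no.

Codon 1: ATG Met / ATG Met — identical.
Codon 2: CTC Leu / CTG Leu — synonymous.
Codon 3: CCG Pro / CCG Pro — identical.
Codon 4: TCT Ser / TCT Ser — identical.
Codon 5: TCA Ser / AGT Ser — synonymous.
Codon 6: CAC His / CAC His — identical.
Nonsynonymous differences: 0 → same protein.

yes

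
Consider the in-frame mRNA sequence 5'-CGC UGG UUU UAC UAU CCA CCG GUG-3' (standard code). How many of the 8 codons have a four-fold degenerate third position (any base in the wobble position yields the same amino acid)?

4

Codon 1 CGC (Arg): third position 4-fold.
Codon 2 UGG (Trp): third position 1-fold.
Codon 3 UUU (Phe): third position 2-fold.
Codon 4 UAC (Tyr): third position 2-fold.
Codon 5 UAU (Tyr): third position 2-fold.
Codon 6 CCA (Pro): third position 4-fold.
Codon 7 CCG (Pro): third position 4-fold.
Codon 8 GUG (Val): third position 4-fold.
Four-fold degenerate third positions: 4.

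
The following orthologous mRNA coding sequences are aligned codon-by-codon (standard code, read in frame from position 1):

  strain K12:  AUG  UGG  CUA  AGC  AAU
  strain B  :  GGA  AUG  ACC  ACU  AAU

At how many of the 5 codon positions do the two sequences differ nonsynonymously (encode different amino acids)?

4

Codon 1: AUG Met / GGA Gly — nonsynonymous.
Codon 2: UGG Trp / AUG Met — nonsynonymous.
Codon 3: CUA Leu / ACC Thr — nonsynonymous.
Codon 4: AGC Ser / ACU Thr — nonsynonymous.
Codon 5: AAU Asn / AAU Asn — identical.
Nonsynonymous differences: 4.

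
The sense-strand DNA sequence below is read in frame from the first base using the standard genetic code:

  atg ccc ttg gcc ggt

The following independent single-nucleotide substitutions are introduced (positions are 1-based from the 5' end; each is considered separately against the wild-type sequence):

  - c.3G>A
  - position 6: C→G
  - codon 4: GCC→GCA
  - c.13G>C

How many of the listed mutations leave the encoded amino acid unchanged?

2

Codon 1: ATG (Met) → ATA (Ile) — missense.
Codon 2: CCC (Pro) → CCG (Pro) — synonymous.
Codon 4: GCC (Ala) → GCA (Ala) — synonymous.
Codon 5: GGT (Gly) → CGT (Arg) — missense.
Synonymous: 2 of 4.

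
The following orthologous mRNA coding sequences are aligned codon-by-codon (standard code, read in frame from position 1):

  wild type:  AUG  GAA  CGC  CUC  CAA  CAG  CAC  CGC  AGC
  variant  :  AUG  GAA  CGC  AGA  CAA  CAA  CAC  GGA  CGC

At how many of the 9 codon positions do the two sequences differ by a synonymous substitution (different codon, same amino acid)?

1

Codon 1: AUG Met / AUG Met — identical.
Codon 2: GAA Glu / GAA Glu — identical.
Codon 3: CGC Arg / CGC Arg — identical.
Codon 4: CUC Leu / AGA Arg — nonsynonymous.
Codon 5: CAA Gln / CAA Gln — identical.
Codon 6: CAG Gln / CAA Gln — synonymous.
Codon 7: CAC His / CAC His — identical.
Codon 8: CGC Arg / GGA Gly — nonsynonymous.
Codon 9: AGC Ser / CGC Arg — nonsynonymous.
Synonymous differences: 1.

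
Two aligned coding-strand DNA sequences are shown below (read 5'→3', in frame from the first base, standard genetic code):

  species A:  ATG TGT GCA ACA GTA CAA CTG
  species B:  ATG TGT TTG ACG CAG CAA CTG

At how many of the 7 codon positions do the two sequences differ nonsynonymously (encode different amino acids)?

2

Codon 1: ATG Met / ATG Met — identical.
Codon 2: TGT Cys / TGT Cys — identical.
Codon 3: GCA Ala / TTG Leu — nonsynonymous.
Codon 4: ACA Thr / ACG Thr — synonymous.
Codon 5: GTA Val / CAG Gln — nonsynonymous.
Codon 6: CAA Gln / CAA Gln — identical.
Codon 7: CTG Leu / CTG Leu — identical.
Nonsynonymous differences: 2.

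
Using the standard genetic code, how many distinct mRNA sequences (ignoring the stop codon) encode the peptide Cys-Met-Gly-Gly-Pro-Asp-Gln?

512

Cys: 2 codons.
Met: 1 codon.
Gly: 4 codons.
Gly: 4 codons.
Pro: 4 codons.
Asp: 2 codons.
Gln: 2 codons.
2 × 1 × 4 × 4 × 4 × 2 × 2 = 512.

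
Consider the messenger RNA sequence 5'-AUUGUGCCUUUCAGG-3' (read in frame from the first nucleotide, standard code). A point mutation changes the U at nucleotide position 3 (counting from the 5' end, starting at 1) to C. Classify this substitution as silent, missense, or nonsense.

silent

Position 3 falls in codon 1: AUU → Ile.
After the substitution the codon is AUC → Ile.
Both encode Ile, so the change is synonymous.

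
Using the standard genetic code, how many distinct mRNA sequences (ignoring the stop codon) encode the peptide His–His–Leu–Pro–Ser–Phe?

1152

His: 2 codons.
His: 2 codons.
Leu: 6 codons.
Pro: 4 codons.
Ser: 6 codons.
Phe: 2 codons.
2 × 2 × 6 × 4 × 6 × 2 = 1152.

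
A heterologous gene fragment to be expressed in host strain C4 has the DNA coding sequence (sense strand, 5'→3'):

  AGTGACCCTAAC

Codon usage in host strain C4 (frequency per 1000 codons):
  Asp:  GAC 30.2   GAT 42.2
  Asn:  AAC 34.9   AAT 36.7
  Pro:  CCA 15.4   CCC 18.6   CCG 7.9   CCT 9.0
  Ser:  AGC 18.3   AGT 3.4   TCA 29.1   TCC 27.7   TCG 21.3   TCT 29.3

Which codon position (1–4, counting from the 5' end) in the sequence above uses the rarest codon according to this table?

1

Codon 1 AGT (Ser): 3.4 per 1000.
Codon 2 GAC (Asp): 30.2 per 1000.
Codon 3 CCT (Pro): 9.0 per 1000.
Codon 4 AAC (Asn): 34.9 per 1000.
Lowest frequency is 3.4 at codon 1.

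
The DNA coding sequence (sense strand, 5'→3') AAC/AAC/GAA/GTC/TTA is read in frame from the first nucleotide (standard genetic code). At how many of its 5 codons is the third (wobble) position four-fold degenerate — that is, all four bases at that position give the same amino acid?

1

Codon 1 AAC (Asn): third position 2-fold.
Codon 2 AAC (Asn): third position 2-fold.
Codon 3 GAA (Glu): third position 2-fold.
Codon 4 GTC (Val): third position 4-fold.
Codon 5 TTA (Leu): third position 2-fold.
Four-fold degenerate third positions: 1.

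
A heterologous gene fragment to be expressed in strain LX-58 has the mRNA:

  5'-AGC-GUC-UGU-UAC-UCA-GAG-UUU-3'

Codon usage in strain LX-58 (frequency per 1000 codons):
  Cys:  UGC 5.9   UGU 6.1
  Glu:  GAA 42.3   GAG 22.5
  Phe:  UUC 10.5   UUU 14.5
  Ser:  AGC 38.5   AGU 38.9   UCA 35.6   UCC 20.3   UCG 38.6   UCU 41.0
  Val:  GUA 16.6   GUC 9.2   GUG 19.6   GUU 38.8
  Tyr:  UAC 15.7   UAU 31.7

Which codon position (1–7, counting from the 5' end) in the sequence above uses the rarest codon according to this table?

Codon 1 AGC (Ser): 38.5 per 1000.
Codon 2 GUC (Val): 9.2 per 1000.
Codon 3 UGU (Cys): 6.1 per 1000.
Codon 4 UAC (Tyr): 15.7 per 1000.
Codon 5 UCA (Ser): 35.6 per 1000.
Codon 6 GAG (Glu): 22.5 per 1000.
Codon 7 UUU (Phe): 14.5 per 1000.
Lowest frequency is 6.1 at codon 3.

3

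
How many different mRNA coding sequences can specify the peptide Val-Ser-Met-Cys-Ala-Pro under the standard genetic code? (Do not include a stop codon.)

768

Val: 4 codons.
Ser: 6 codons.
Met: 1 codon.
Cys: 2 codons.
Ala: 4 codons.
Pro: 4 codons.
4 × 6 × 1 × 2 × 4 × 4 = 768.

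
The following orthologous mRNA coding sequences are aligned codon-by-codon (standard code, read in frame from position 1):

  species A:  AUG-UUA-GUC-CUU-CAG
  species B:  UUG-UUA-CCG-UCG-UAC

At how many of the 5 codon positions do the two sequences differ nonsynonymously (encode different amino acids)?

Codon 1: AUG Met / UUG Leu — nonsynonymous.
Codon 2: UUA Leu / UUA Leu — identical.
Codon 3: GUC Val / CCG Pro — nonsynonymous.
Codon 4: CUU Leu / UCG Ser — nonsynonymous.
Codon 5: CAG Gln / UAC Tyr — nonsynonymous.
Nonsynonymous differences: 4.

4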